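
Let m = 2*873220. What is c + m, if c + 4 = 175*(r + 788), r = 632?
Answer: 1994936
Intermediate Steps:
m = 1746440
c = 248496 (c = -4 + 175*(632 + 788) = -4 + 175*1420 = -4 + 248500 = 248496)
c + m = 248496 + 1746440 = 1994936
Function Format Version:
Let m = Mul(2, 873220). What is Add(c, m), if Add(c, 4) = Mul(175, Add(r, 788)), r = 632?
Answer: 1994936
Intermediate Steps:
m = 1746440
c = 248496 (c = Add(-4, Mul(175, Add(632, 788))) = Add(-4, Mul(175, 1420)) = Add(-4, 248500) = 248496)
Add(c, m) = Add(248496, 1746440) = 1994936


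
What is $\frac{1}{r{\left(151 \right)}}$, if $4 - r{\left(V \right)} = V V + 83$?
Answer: $- \frac{1}{22880} \approx -4.3706 \cdot 10^{-5}$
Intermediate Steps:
$r{\left(V \right)} = -79 - V^{2}$ ($r{\left(V \right)} = 4 - \left(V V + 83\right) = 4 - \left(V^{2} + 83\right) = 4 - \left(83 + V^{2}\right) = -79 - V^{2}$)
$\frac{1}{r{\left(151 \right)}} = \frac{1}{-79 - 151^{2}} = \frac{1}{-79 - 22801} = \frac{1}{-22880} = - \frac{1}{22880}$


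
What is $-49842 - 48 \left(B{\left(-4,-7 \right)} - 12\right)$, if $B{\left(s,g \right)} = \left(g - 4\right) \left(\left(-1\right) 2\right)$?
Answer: $-50322$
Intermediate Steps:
$B{\left(s,g \right)} = 8 - 2 g$ ($B{\left(s,g \right)} = \left(-4 + g\right) \left(-2\right) = 8 - 2 g$)
$-49842 - 48 \left(B{\left(-4,-7 \right)} - 12\right) = -49842 - 48 \left(\left(8 - -14\right) - 12\right) = -49842 - 48 \left(\left(8 + 14\right) - 12\right) = -49842 - 48 \left(22 - 12\right) = -49842 - 480 = -50322$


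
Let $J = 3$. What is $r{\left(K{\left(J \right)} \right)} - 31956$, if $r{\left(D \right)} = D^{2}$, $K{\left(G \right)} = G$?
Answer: $-31947$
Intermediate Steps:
$r{\left(K{\left(J \right)} \right)} - 31956 = 3^{2} - 31956 = 9 - 31956 = -31947$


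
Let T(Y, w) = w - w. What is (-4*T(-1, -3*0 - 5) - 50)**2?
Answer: 2500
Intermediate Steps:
T(Y, w) = 0
(-4*T(-1, -3*0 - 5) - 50)**2 = (-4*0 - 50)**2 = (0 - 50)**2 = (-50)**2 = 2500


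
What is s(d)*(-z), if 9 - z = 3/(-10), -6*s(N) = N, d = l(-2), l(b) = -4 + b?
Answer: -93/10 ≈ -9.3000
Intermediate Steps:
d = -6 (d = -4 - 2 = -6)
s(N) = -N/6
z = 93/10 (z = 9 - 3/(-10) = 9 - 3*(-1)/10 = 9 - 1*(-3/10) = 9 + 3/10 = 93/10 ≈ 9.3000)
s(d)*(-z) = (-⅙*(-6))*(-1*93/10) = 1*(-93/10) = -93/10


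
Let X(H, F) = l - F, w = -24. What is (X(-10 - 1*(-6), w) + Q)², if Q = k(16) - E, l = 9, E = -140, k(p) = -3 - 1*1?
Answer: 28561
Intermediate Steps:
k(p) = -4 (k(p) = -3 - 1 = -4)
X(H, F) = 9 - F
Q = 136 (Q = -4 - 1*(-140) = -4 + 140 = 136)
(X(-10 - 1*(-6), w) + Q)² = ((9 - 1*(-24)) + 136)² = ((9 + 24) + 136)² = (33 + 136)² = 169² = 28561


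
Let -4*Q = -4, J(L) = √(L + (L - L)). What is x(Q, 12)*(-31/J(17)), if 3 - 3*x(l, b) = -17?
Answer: -620*√17/51 ≈ -50.124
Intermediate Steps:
J(L) = √L (J(L) = √(L + 0) = √L)
Q = 1 (Q = -¼*(-4) = 1)
x(l, b) = 20/3 (x(l, b) = 1 - ⅓*(-17) = 1 + 17/3 = 20/3)
x(Q, 12)*(-31/J(17)) = 20*(-31/(√17))/3 = 20*(-31*√17/17)/3 = -620*√17/51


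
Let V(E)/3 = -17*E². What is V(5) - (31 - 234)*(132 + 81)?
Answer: 41964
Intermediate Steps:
V(E) = -51*E² (V(E) = 3*(-17*E²) = -51*E²)
V(5) - (31 - 234)*(132 + 81) = -51*5² - (31 - 234)*(132 + 81) = -51*25 - (-203)*213 = -1275 - 1*(-43239) = -1275 + 43239 = 41964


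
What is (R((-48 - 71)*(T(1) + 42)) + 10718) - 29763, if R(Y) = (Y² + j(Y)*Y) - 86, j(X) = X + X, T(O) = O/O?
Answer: 78531936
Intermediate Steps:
T(O) = 1
j(X) = 2*X
R(Y) = -86 + 3*Y² (R(Y) = (Y² + (2*Y)*Y) - 86 = (Y² + 2*Y²) - 86 = 3*Y² - 86 = -86 + 3*Y²)
(R((-48 - 71)*(T(1) + 42)) + 10718) - 29763 = ((-86 + 3*((-48 - 71)*(1 + 42))²) + 10718) - 29763 = ((-86 + 3*(-119*43)²) + 10718) - 29763 = ((-86 + 3*(-5117)²) + 10718) - 29763 = ((-86 + 3*26183689) + 10718) - 29763 = ((-86 + 78551067) + 10718) - 29763 = (78550981 + 10718) - 29763 = 78561699 - 29763 = 78531936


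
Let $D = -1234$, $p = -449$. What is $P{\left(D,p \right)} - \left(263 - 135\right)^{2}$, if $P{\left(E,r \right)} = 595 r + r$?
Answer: $-283988$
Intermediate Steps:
$P{\left(E,r \right)} = 596 r$
$P{\left(D,p \right)} - \left(263 - 135\right)^{2} = 596 \left(-449\right) - \left(263 - 135\right)^{2} = -267604 - 128^{2} = -267604 - 16384 = -283988$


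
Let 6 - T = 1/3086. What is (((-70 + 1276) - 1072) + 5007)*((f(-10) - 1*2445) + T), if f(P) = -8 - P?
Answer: -38663317203/3086 ≈ -1.2529e+7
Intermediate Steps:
T = 18515/3086 (T = 6 - 1/3086 = 18515/3086 ≈ 5.9997)
(((-70 + 1276) - 1072) + 5007)*((f(-10) - 1*2445) + T) = (((-70 + 1276) - 1072) + 5007)*(((-8 - 1*(-10)) - 1*2445) + 18515/3086) = ((1206 - 1072) + 5007)*(((-8 + 10) - 2445) + 18515/3086) = (134 + 5007)*((2 - 2445) + 18515/3086) = 5141*(-2443 + 18515/3086) = 5141*(-7520583/3086) = -38663317203/3086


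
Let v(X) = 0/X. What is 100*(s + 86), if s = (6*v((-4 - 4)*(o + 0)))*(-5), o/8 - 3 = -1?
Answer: 8600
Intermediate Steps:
o = 16 (o = 24 + 8*(-1) = 24 - 8 = 16)
v(X) = 0
s = 0 (s = (6*0)*(-5) = 0*(-5) = 0)
100*(s + 86) = 100*(0 + 86) = 100*86 = 8600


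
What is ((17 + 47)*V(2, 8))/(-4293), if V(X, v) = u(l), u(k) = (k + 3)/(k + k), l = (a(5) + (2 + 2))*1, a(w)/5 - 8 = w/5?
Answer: -1664/210357 ≈ -0.0079104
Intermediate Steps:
a(w) = 40 + w (a(w) = 40 + 5*(w/5) = 40 + w)
l = 49 (l = ((40 + 5) + (2 + 2))*1 = (45 + 4)*1 = 49*1 = 49)
u(k) = (3 + k)/(2*k) (u(k) = (3 + k)/((2*k)) = (3 + k)*(1/(2*k)) = (3 + k)/(2*k))
V(X, v) = 26/49 (V(X, v) = (1/2)*(3 + 49)/49 = (1/2)*(1/49)*52 = 26/49)
((17 + 47)*V(2, 8))/(-4293) = ((17 + 47)*(26/49))/(-4293) = (64*(26/49))*(-1/4293) = (1664/49)*(-1/4293) = -1664/210357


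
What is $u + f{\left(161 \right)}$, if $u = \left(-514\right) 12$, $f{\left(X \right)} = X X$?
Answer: $19753$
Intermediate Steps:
$f{\left(X \right)} = X^{2}$
$u = -6168$
$u + f{\left(161 \right)} = -6168 + 161^{2} = -6168 + 25921 = 19753$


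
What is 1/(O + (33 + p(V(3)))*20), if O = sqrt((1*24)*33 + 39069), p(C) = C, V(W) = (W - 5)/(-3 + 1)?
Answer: 680/422539 - 3*sqrt(4429)/422539 ≈ 0.0011368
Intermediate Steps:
V(W) = 5/2 - W/2 (V(W) = (-5 + W)/(-2) = (-5 + W)*(-1/2) = 5/2 - W/2)
O = 3*sqrt(4429) (O = sqrt(24*33 + 39069) = sqrt(792 + 39069) = sqrt(39861) = 3*sqrt(4429) ≈ 199.65)
1/(O + (33 + p(V(3)))*20) = 1/(3*sqrt(4429) + (33 + (5/2 - 1/2*3))*20) = 1/(3*sqrt(4429) + (33 + (5/2 - 3/2))*20) = 1/(3*sqrt(4429) + (33 + 1)*20) = 1/(3*sqrt(4429) + 34*20) = 1/(3*sqrt(4429) + 680) = 1/(680 + 3*sqrt(4429))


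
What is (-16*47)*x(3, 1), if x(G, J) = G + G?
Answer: -4512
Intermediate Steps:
x(G, J) = 2*G
(-16*47)*x(3, 1) = (-16*47)*(2*3) = -752*6 = -4512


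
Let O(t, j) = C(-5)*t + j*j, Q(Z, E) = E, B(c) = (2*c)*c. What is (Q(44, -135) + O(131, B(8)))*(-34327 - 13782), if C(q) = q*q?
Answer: -939280116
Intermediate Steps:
B(c) = 2*c²
C(q) = q²
O(t, j) = j² + 25*t (O(t, j) = (-5)²*t + j*j = 25*t + j² = j² + 25*t)
(Q(44, -135) + O(131, B(8)))*(-34327 - 13782) = (-135 + ((2*8²)² + 25*131))*(-34327 - 13782) = (-135 + ((2*64)² + 3275))*(-48109) = (-135 + (128² + 3275))*(-48109) = (-135 + (16384 + 3275))*(-48109) = (-135 + 19659)*(-48109) = 19524*(-48109) = -939280116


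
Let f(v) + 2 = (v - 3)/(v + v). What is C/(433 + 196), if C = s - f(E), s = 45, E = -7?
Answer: 324/4403 ≈ 0.073586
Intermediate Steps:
f(v) = -2 + (-3 + v)/(2*v) (f(v) = -2 + (v - 3)/(v + v) = -2 + (-3 + v)/((2*v)) = -2 + (-3 + v)*(1/(2*v)) = -2 + (-3 + v)/(2*v))
C = 324/7 (C = 45 - 3*(-1 - 1*(-7))/(2*(-7)) = 45 - 3*(-1)*(-1 + 7)/(2*7) = 45 - 3*(-1)*6/(2*7) = 45 - 1*(-9/7) = 45 + 9/7 = 324/7 ≈ 46.286)
C/(433 + 196) = (324/7)/(433 + 196) = (324/7)/629 = (1/629)*(324/7) = 324/4403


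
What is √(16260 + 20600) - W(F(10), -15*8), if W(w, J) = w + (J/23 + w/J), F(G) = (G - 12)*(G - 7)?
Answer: 5137/460 + 2*√9215 ≈ 203.16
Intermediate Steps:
F(G) = (-12 + G)*(-7 + G)
W(w, J) = w + J/23 + w/J (W(w, J) = w + (J*(1/23) + w/J) = w + (J/23 + w/J) = w + J/23 + w/J)
√(16260 + 20600) - W(F(10), -15*8) = √(16260 + 20600) - ((84 + 10² - 19*10) + (-15*8)/23 + (84 + 10² - 19*10)/((-15*8))) = √36860 - ((84 + 100 - 190) + (1/23)*(-120) + (84 + 100 - 190)/(-120)) = 2*√9215 - (-6 - 120/23 - 6*(-1/120)) = 2*√9215 - (-6 - 120/23 + 1/20) = 2*√9215 - 1*(-5137/460) = 2*√9215 + 5137/460 = 5137/460 + 2*√9215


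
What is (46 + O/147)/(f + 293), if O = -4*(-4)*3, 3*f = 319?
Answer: 3405/29351 ≈ 0.11601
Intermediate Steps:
f = 319/3 (f = (⅓)*319 = 319/3 ≈ 106.33)
O = 48 (O = 16*3 = 48)
(46 + O/147)/(f + 293) = (46 + 48/147)/(319/3 + 293) = (46 + 48*(1/147))/(1198/3) = 3*(46 + 16/49)/1198 = (3/1198)*(2270/49) = 3405/29351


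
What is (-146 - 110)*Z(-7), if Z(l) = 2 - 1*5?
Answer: 768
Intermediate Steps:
Z(l) = -3 (Z(l) = 2 - 5 = -3)
(-146 - 110)*Z(-7) = (-146 - 110)*(-3) = -256*(-3) = 768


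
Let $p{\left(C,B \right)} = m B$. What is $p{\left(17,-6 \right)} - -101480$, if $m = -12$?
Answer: $101552$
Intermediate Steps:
$p{\left(C,B \right)} = - 12 B$
$p{\left(17,-6 \right)} - -101480 = \left(-12\right) \left(-6\right) - -101480 = 72 + 101480 = 101552$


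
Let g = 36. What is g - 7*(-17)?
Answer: 155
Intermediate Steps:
g - 7*(-17) = 36 - 7*(-17) = 36 + 119 = 155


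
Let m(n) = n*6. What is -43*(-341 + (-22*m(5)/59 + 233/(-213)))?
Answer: 190905982/12567 ≈ 15191.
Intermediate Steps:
m(n) = 6*n
-43*(-341 + (-22*m(5)/59 + 233/(-213))) = -43*(-341 + (-22/(59/((6*5))) + 233/(-213))) = -43*(-341 + (-22/(59/30) + 233*(-1/213))) = -43*(-341 + (-22/(59*(1/30)) - 233/213)) = -43*(-341 + (-22/59/30 - 233/213)) = -43*(-341 + (-22*30/59 - 233/213)) = -43*(-341 + (-660/59 - 233/213)) = -43*(-341 - 154327/12567) = -43*(-4439674/12567) = 190905982/12567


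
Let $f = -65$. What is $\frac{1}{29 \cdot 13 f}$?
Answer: $- \frac{1}{24505} \approx -4.0808 \cdot 10^{-5}$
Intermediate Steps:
$\frac{1}{29 \cdot 13 f} = \frac{1}{29 \cdot 13 \left(-65\right)} = \frac{1}{377 \left(-65\right)} = \frac{1}{-24505} = - \frac{1}{24505}$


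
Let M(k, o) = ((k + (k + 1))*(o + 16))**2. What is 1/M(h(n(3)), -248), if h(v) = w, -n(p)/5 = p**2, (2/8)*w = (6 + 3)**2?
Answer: 1/22670722624 ≈ 4.4110e-11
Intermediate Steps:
w = 324 (w = 4*(6 + 3)**2 = 4*9**2 = 4*81 = 324)
n(p) = -5*p**2
h(v) = 324
M(k, o) = (1 + 2*k)**2*(16 + o)**2 (M(k, o) = ((k + (1 + k))*(16 + o))**2 = ((1 + 2*k)*(16 + o))**2 = (1 + 2*k)**2*(16 + o)**2)
1/M(h(n(3)), -248) = 1/((1 + 2*324)**2*(16 - 248)**2) = 1/((1 + 648)**2*(-232)**2) = 1/(649**2*53824) = 1/(421201*53824) = 1/22670722624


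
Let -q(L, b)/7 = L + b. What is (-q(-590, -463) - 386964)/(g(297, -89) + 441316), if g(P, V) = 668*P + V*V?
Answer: -394335/647633 ≈ -0.60889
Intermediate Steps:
g(P, V) = V² + 668*P (g(P, V) = 668*P + V² = V² + 668*P)
q(L, b) = -7*L - 7*b (q(L, b) = -7*(L + b) = -7*L - 7*b)
(-q(-590, -463) - 386964)/(g(297, -89) + 441316) = (-(-7*(-590) - 7*(-463)) - 386964)/(((-89)² + 668*297) + 441316) = (-(4130 + 3241) - 386964)/((7921 + 198396) + 441316) = (-1*7371 - 386964)/(206317 + 441316) = (-7371 - 386964)/647633 = -394335*1/647633 = -394335/647633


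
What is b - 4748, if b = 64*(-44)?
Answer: -7564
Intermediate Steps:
b = -2816
b - 4748 = -2816 - 4748 = -7564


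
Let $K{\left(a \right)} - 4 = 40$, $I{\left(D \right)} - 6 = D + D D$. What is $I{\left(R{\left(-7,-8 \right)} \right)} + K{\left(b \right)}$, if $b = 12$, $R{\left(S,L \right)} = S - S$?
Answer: $50$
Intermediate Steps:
$R{\left(S,L \right)} = 0$
$I{\left(D \right)} = 6 + D + D^{2}$ ($I{\left(D \right)} = 6 + \left(D + D D\right) = 6 + \left(D + D^{2}\right) = 6 + D + D^{2}$)
$K{\left(a \right)} = 44$ ($K{\left(a \right)} = 4 + 40 = 44$)
$I{\left(R{\left(-7,-8 \right)} \right)} + K{\left(b \right)} = \left(6 + 0 + 0^{2}\right) + 44 = \left(6 + 0 + 0\right) + 44 = 6 + 44 = 50$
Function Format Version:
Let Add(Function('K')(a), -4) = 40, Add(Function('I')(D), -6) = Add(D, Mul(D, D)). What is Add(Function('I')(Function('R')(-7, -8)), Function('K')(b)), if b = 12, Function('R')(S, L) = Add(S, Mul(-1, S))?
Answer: 50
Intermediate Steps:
Function('R')(S, L) = 0
Function('I')(D) = Add(6, D, Pow(D, 2)) (Function('I')(D) = Add(6, Add(D, Mul(D, D))) = Add(6, Add(D, Pow(D, 2))) = Add(6, D, Pow(D, 2)))
Function('K')(a) = 44 (Function('K')(a) = Add(4, 40) = 44)
Add(Function('I')(Function('R')(-7, -8)), Function('K')(b)) = Add(Add(6, 0, Pow(0, 2)), 44) = Add(Add(6, 0, 0), 44) = Add(6, 44) = 50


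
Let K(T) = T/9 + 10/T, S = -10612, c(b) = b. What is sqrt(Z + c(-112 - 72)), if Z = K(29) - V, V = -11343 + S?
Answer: sqrt(164811698)/87 ≈ 147.56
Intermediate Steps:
V = -21955 (V = -11343 - 10612 = -21955)
K(T) = 10/T + T/9 (K(T) = T*(1/9) + 10/T = T/9 + 10/T = 10/T + T/9)
Z = 5731186/261 (Z = (10/29 + (1/9)*29) - 1*(-21955) = (10*(1/29) + 29/9) + 21955 = (10/29 + 29/9) + 21955 = 931/261 + 21955 = 5731186/261 ≈ 21959.)
sqrt(Z + c(-112 - 72)) = sqrt(5731186/261 + (-112 - 72)) = sqrt(5731186/261 - 184) = sqrt(5683162/261) = sqrt(164811698)/87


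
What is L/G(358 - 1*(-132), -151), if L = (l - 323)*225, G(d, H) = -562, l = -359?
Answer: 76725/281 ≈ 273.04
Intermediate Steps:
L = -153450 (L = (-359 - 323)*225 = -682*225 = -153450)
L/G(358 - 1*(-132), -151) = -153450/(-562) = -153450*(-1/562) = 76725/281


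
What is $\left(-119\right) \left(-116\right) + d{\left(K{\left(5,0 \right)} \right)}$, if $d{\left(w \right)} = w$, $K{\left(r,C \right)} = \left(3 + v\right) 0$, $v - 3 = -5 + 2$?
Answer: $13804$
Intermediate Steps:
$v = 0$ ($v = 3 + \left(-5 + 2\right) = 3 - 3 = 0$)
$K{\left(r,C \right)} = 0$ ($K{\left(r,C \right)} = \left(3 + 0\right) 0 = 3 \cdot 0 = 0$)
$\left(-119\right) \left(-116\right) + d{\left(K{\left(5,0 \right)} \right)} = \left(-119\right) \left(-116\right) + 0 = 13804 + 0 = 13804$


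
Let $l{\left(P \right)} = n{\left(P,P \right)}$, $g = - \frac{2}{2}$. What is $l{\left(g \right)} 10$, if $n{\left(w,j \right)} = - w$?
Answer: $10$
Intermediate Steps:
$g = -1$ ($g = \left(-2\right) \frac{1}{2} = -1$)
$l{\left(P \right)} = - P$
$l{\left(g \right)} 10 = \left(-1\right) \left(-1\right) 10 = 1 \cdot 10 = 10$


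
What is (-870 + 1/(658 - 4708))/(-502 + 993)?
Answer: -3523501/1988550 ≈ -1.7719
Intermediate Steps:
(-870 + 1/(658 - 4708))/(-502 + 993) = (-870 + 1/(-4050))/491 = (-870 - 1/4050)*(1/491) = -3523501/4050*1/491 = -3523501/1988550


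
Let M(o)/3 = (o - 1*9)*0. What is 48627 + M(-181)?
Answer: 48627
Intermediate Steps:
M(o) = 0 (M(o) = 3*((o - 1*9)*0) = 3*((o - 9)*0) = 3*((-9 + o)*0) = 3*0 = 0)
48627 + M(-181) = 48627 + 0 = 48627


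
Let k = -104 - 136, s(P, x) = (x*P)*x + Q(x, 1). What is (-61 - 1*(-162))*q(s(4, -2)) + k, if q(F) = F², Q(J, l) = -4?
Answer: 14304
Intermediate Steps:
s(P, x) = -4 + P*x² (s(P, x) = (x*P)*x - 4 = (P*x)*x - 4 = P*x² - 4 = -4 + P*x²)
k = -240
(-61 - 1*(-162))*q(s(4, -2)) + k = (-61 - 1*(-162))*(-4 + 4*(-2)²)² - 240 = (-61 + 162)*(-4 + 4*4)² - 240 = 101*(-4 + 16)² - 240 = 101*12² - 240 = 101*144 - 240 = 14544 - 240 = 14304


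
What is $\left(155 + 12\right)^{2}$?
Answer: $27889$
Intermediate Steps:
$\left(155 + 12\right)^{2} = 167^{2} = 27889$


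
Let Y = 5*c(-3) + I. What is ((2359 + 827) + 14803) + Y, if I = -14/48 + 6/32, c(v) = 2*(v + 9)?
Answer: 866347/48 ≈ 18049.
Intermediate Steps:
c(v) = 18 + 2*v (c(v) = 2*(9 + v) = 18 + 2*v)
I = -5/48 (I = -14*1/48 + 6*(1/32) = -7/24 + 3/16 = -5/48 ≈ -0.10417)
Y = 2875/48 (Y = 5*(18 + 2*(-3)) - 5/48 = 5*(18 - 6) - 5/48 = 5*12 - 5/48 = 60 - 5/48 = 2875/48 ≈ 59.896)
((2359 + 827) + 14803) + Y = ((2359 + 827) + 14803) + 2875/48 = (3186 + 14803) + 2875/48 = 17989 + 2875/48 = 866347/48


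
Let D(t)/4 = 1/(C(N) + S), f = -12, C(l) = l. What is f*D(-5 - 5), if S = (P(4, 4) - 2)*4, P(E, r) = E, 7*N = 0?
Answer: -6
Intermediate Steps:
N = 0 (N = (1/7)*0 = 0)
S = 8 (S = (4 - 2)*4 = 2*4 = 8)
D(t) = 1/2 (D(t) = 4/(0 + 8) = 4/8 = 4*(1/8) = 1/2)
f*D(-5 - 5) = -12*1/2 = -6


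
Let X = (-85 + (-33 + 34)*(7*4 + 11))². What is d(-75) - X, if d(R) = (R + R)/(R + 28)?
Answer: -99302/47 ≈ -2112.8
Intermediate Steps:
d(R) = 2*R/(28 + R) (d(R) = (2*R)/(28 + R) = 2*R/(28 + R))
X = 2116 (X = (-85 + 1*(28 + 11))² = (-85 + 1*39)² = (-85 + 39)² = (-46)² = 2116)
d(-75) - X = 2*(-75)/(28 - 75) - 1*2116 = 2*(-75)/(-47) - 2116 = 2*(-75)*(-1/47) - 2116 = 150/47 - 2116 = -99302/47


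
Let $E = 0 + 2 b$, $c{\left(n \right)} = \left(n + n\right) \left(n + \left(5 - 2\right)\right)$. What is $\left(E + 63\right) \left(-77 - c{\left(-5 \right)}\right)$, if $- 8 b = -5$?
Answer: $- \frac{24929}{4} \approx -6232.3$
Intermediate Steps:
$b = \frac{5}{8}$ ($b = \left(- \frac{1}{8}\right) \left(-5\right) = \frac{5}{8} \approx 0.625$)
$c{\left(n \right)} = 2 n \left(3 + n\right)$ ($c{\left(n \right)} = 2 n \left(n + \left(5 - 2\right)\right) = 2 n \left(n + 3\right) = 2 n \left(3 + n\right)$)
$E = \frac{5}{4}$ ($E = 0 + 2 \cdot \frac{5}{8} = 0 + \frac{5}{4} = \frac{5}{4} \approx 1.25$)
$\left(E + 63\right) \left(-77 - c{\left(-5 \right)}\right) = \left(\frac{5}{4} + 63\right) \left(-77 - 2 \left(-5\right) \left(3 - 5\right)\right) = \frac{257 \left(-77 - 2 \left(-5\right) \left(-2\right)\right)}{4} = \frac{257 \left(-77 - 20\right)}{4} = \frac{257}{4} \left(-97\right) = - \frac{24929}{4}$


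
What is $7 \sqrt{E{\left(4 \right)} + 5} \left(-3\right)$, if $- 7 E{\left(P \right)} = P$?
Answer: $- 3 \sqrt{217} \approx -44.193$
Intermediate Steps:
$E{\left(P \right)} = - \frac{P}{7}$
$7 \sqrt{E{\left(4 \right)} + 5} \left(-3\right) = 7 \sqrt{\left(- \frac{1}{7}\right) 4 + 5} \left(-3\right) = 7 \sqrt{- \frac{4}{7} + 5} \left(-3\right) = 7 \sqrt{\frac{31}{7}} \left(-3\right) = 7 \frac{\sqrt{217}}{7} \left(-3\right) = \sqrt{217} \left(-3\right) = - 3 \sqrt{217}$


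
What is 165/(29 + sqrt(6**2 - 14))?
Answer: 1595/273 - 55*sqrt(22)/273 ≈ 4.8975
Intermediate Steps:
165/(29 + sqrt(6**2 - 14)) = 165/(29 + sqrt(36 - 14)) = 165/(29 + sqrt(22))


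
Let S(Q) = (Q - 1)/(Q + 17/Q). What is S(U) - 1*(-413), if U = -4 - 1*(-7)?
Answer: 5372/13 ≈ 413.23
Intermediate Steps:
U = 3 (U = -4 + 7 = 3)
S(Q) = (-1 + Q)/(Q + 17/Q)
S(U) - 1*(-413) = 3*(-1 + 3)/(17 + 3²) - 1*(-413) = 3*2/(17 + 9) + 413 = 3*2/26 + 413 = 3*(1/26)*2 + 413 = 3/13 + 413 = 5372/13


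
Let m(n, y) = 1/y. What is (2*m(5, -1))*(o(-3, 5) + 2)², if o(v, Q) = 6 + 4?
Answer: -288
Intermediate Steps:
o(v, Q) = 10
(2*m(5, -1))*(o(-3, 5) + 2)² = (2/(-1))*(10 + 2)² = (2*(-1))*12² = -2*144 = -288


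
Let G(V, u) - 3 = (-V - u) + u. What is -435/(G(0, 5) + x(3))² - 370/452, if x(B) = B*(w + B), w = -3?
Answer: -33325/678 ≈ -49.152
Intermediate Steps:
x(B) = B*(-3 + B)
G(V, u) = 3 - V (G(V, u) = 3 + ((-V - u) + u) = 3 - V)
-435/(G(0, 5) + x(3))² - 370/452 = -435/((3 - 1*0) + 3*(-3 + 3))² - 370/452 = -435/((3 + 0) + 3*0)² - 370*1/452 = -435/(3 + 0)² - 185/226 = -435/(3²) - 185/226 = -435/9 - 185/226 = -435*⅑ - 185/226 = -145/3 - 185/226 = -33325/678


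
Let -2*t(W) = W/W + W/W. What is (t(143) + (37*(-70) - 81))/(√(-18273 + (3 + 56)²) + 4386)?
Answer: -68136/111929 + 1336*I*√2/111929 ≈ -0.60874 + 0.01688*I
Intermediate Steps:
t(W) = -1 (t(W) = -(W/W + W/W)/2 = -(1 + 1)/2 = -½*2 = -1)
(t(143) + (37*(-70) - 81))/(√(-18273 + (3 + 56)²) + 4386) = (-1 + (37*(-70) - 81))/(√(-18273 + (3 + 56)²) + 4386) = (-1 + (-2590 - 81))/(√(-18273 + 59²) + 4386) = (-1 - 2671)/(√(-18273 + 3481) + 4386) = -2672/(√(-14792) + 4386) = -2672/(86*I*√2 + 4386) = -2672/(4386 + 86*I*√2)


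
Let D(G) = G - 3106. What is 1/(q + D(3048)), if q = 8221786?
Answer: 1/8221728 ≈ 1.2163e-7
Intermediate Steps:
D(G) = -3106 + G
1/(q + D(3048)) = 1/(8221786 + (-3106 + 3048)) = 1/(8221786 - 58) = 1/8221728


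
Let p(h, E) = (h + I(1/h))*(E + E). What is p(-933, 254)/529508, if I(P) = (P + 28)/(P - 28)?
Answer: -3098894996/3458349125 ≈ -0.89606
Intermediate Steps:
I(P) = (28 + P)/(-28 + P)
p(h, E) = 2*E*(h + (28 + 1/h)/(-28 + 1/h)) (p(h, E) = (h + (28 + 1/h)/(-28 + 1/h))*(E + E) = (h + (28 + 1/h)/(-28 + 1/h))*(2*E) = 2*E*(h + (28 + 1/h)/(-28 + 1/h)))
p(-933, 254)/529508 = (2*254*(-1 - 29*(-933) + 28*(-933)²)/(-1 + 28*(-933)))/529508 = (2*254*(-1 + 27057 + 28*870489)/(-1 - 26124))*(1/529508) = (2*254*(-1 + 27057 + 24373692)/(-26125))*(1/529508) = (2*254*(-1/26125)*24400748)*(1/529508) = -12395579984/26125*1/529508 = -3098894996/3458349125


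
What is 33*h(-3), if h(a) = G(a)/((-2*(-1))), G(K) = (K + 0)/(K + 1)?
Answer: 99/4 ≈ 24.750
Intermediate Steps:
G(K) = K/(1 + K)
h(a) = a/(2*(1 + a)) (h(a) = (a/(1 + a))/((-2*(-1))) = (a/(1 + a))/2 = (a/(1 + a))*(½) = a/(2*(1 + a)))
33*h(-3) = 33*((½)*(-3)/(1 - 3)) = 33*((½)*(-3)/(-2)) = 33*((½)*(-3)*(-½)) = 33*(¾) = 99/4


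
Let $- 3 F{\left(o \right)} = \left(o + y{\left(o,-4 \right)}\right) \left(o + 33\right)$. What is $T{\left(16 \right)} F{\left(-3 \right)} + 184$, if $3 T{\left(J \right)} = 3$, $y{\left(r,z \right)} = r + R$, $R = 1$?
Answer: $234$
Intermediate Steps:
$y{\left(r,z \right)} = 1 + r$ ($y{\left(r,z \right)} = r + 1 = 1 + r$)
$T{\left(J \right)} = 1$ ($T{\left(J \right)} = \frac{1}{3} \cdot 3 = 1$)
$F{\left(o \right)} = - \frac{\left(1 + 2 o\right) \left(33 + o\right)}{3}$ ($F{\left(o \right)} = - \frac{\left(o + \left(1 + o\right)\right) \left(o + 33\right)}{3} = - \frac{\left(1 + 2 o\right) \left(33 + o\right)}{3}$)
$T{\left(16 \right)} F{\left(-3 \right)} + 184 = 1 \left(-11 - -67 - \frac{2 \left(-3\right)^{2}}{3}\right) + 184 = 1 \left(-11 + 67 - 6\right) + 184 = 1 \cdot 50 + 184 = 50 + 184 = 234$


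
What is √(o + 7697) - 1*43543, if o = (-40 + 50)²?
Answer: -43543 + √7797 ≈ -43455.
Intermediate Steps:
o = 100 (o = 10² = 100)
√(o + 7697) - 1*43543 = √(100 + 7697) - 1*43543 = √7797 - 43543 = -43543 + √7797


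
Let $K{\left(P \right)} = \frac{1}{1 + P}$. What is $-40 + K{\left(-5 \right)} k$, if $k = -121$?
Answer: $- \frac{39}{4} \approx -9.75$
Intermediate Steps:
$-40 + K{\left(-5 \right)} k = -40 + \frac{1}{1 - 5} \left(-121\right) = -40 + \frac{1}{-4} \left(-121\right) = -40 - - \frac{121}{4} = -40 + \frac{121}{4} = - \frac{39}{4}$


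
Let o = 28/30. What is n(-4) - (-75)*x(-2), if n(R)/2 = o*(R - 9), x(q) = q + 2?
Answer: -364/15 ≈ -24.267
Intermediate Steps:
o = 14/15 (o = 28*(1/30) = 14/15 ≈ 0.93333)
x(q) = 2 + q
n(R) = -84/5 + 28*R/15 (n(R) = 2*(14*(R - 9)/15) = 2*(14*(-9 + R)/15) = 2*(-42/5 + 14*R/15) = -84/5 + 28*R/15)
n(-4) - (-75)*x(-2) = (-84/5 + (28/15)*(-4)) - (-75)*(2 - 2) = (-84/5 - 112/15) - (-75)*0 = -364/15 - 1*0 = -364/15 + 0 = -364/15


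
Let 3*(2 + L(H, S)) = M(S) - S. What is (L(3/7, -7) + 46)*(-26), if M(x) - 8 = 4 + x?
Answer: -1248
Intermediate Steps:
M(x) = 12 + x (M(x) = 8 + (4 + x) = 12 + x)
L(H, S) = 2 (L(H, S) = -2 + ((12 + S) - S)/3 = -2 + (⅓)*12 = -2 + 4 = 2)
(L(3/7, -7) + 46)*(-26) = (2 + 46)*(-26) = 48*(-26) = -1248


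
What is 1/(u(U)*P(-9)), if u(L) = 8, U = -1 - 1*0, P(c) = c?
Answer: -1/72 ≈ -0.013889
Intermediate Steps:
U = -1 (U = -1 + 0 = -1)
1/(u(U)*P(-9)) = 1/(8*(-9)) = (⅛)*(-⅑) = -1/72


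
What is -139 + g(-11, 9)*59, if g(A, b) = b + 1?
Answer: 451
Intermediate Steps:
g(A, b) = 1 + b
-139 + g(-11, 9)*59 = -139 + (1 + 9)*59 = -139 + 10*59 = -139 + 590 = 451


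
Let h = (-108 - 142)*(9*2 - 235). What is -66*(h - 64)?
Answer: -3576276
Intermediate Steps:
h = 54250 (h = -250*(18 - 235) = -250*(-217) = 54250)
-66*(h - 64) = -66*(54250 - 64) = -66*54186 = -3576276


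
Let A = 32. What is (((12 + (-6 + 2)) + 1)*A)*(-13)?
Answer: -3744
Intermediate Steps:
(((12 + (-6 + 2)) + 1)*A)*(-13) = (((12 + (-6 + 2)) + 1)*32)*(-13) = (((12 - 4) + 1)*32)*(-13) = ((8 + 1)*32)*(-13) = (9*32)*(-13) = 288*(-13) = -3744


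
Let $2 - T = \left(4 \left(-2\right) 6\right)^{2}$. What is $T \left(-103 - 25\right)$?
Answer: $294656$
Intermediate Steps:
$T = -2302$ ($T = 2 - \left(4 \left(-2\right) 6\right)^{2} = 2 - \left(\left(-8\right) 6\right)^{2} = 2 - \left(-48\right)^{2} = 2 - 2304 = -2302$)
$T \left(-103 - 25\right) = - 2302 \left(-103 - 25\right) = \left(-2302\right) \left(-128\right) = 294656$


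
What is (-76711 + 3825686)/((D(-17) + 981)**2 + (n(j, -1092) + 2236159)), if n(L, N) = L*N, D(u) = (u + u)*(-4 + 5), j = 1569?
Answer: 749795/283924 ≈ 2.6408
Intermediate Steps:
D(u) = 2*u (D(u) = (2*u)*1 = 2*u)
(-76711 + 3825686)/((D(-17) + 981)**2 + (n(j, -1092) + 2236159)) = (-76711 + 3825686)/((2*(-17) + 981)**2 + (1569*(-1092) + 2236159)) = 3748975/((-34 + 981)**2 + (-1713348 + 2236159)) = 3748975/(947**2 + 522811) = 3748975/(896809 + 522811) = 3748975/1419620 = 3748975*(1/1419620) = 749795/283924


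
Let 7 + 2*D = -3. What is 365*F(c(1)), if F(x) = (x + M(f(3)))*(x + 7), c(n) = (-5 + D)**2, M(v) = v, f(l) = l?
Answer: 4022665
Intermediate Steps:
D = -5 (D = -7/2 + (1/2)*(-3) = -7/2 - 3/2 = -5)
c(n) = 100 (c(n) = (-5 - 5)**2 = (-10)**2 = 100)
F(x) = (3 + x)*(7 + x) (F(x) = (x + 3)*(x + 7) = (3 + x)*(7 + x))
365*F(c(1)) = 365*(21 + 100**2 + 10*100) = 365*(21 + 10000 + 1000) = 365*11021 = 4022665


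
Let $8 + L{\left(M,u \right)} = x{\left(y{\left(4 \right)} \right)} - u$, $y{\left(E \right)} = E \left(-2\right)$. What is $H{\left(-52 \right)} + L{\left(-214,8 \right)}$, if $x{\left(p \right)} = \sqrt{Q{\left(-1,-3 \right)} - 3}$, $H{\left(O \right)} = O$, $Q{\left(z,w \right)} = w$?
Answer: $-68 + i \sqrt{6} \approx -68.0 + 2.4495 i$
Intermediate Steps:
$y{\left(E \right)} = - 2 E$
$x{\left(p \right)} = i \sqrt{6}$ ($x{\left(p \right)} = \sqrt{-3 - 3} = \sqrt{-6} = i \sqrt{6}$)
$L{\left(M,u \right)} = -8 - u + i \sqrt{6}$ ($L{\left(M,u \right)} = -8 - \left(u - i \sqrt{6}\right) = -8 - u + i \sqrt{6}$)
$H{\left(-52 \right)} + L{\left(-214,8 \right)} = -52 - \left(16 - i \sqrt{6}\right) = -68 + i \sqrt{6}$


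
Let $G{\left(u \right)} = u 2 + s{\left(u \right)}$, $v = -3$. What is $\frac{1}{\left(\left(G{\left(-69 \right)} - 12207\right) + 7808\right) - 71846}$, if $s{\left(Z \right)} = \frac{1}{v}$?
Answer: $- \frac{3}{229150} \approx -1.3092 \cdot 10^{-5}$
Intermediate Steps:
$s{\left(Z \right)} = - \frac{1}{3}$ ($s{\left(Z \right)} = \frac{1}{-3} = - \frac{1}{3}$)
$G{\left(u \right)} = - \frac{1}{3} + 2 u$ ($G{\left(u \right)} = u 2 - \frac{1}{3} = 2 u - \frac{1}{3} = - \frac{1}{3} + 2 u$)
$\frac{1}{\left(\left(G{\left(-69 \right)} - 12207\right) + 7808\right) - 71846} = \frac{1}{\left(\left(\left(- \frac{1}{3} + 2 \left(-69\right)\right) - 12207\right) + 7808\right) - 71846} = \frac{1}{\left(\left(\left(- \frac{1}{3} - 138\right) - 12207\right) + 7808\right) - 71846} = \frac{1}{\left(\left(- \frac{415}{3} - 12207\right) + 7808\right) - 71846} = \frac{1}{\left(- \frac{37036}{3} + 7808\right) - 71846} = \frac{1}{- \frac{13612}{3} - 71846} = \frac{1}{- \frac{229150}{3}} = - \frac{3}{229150}$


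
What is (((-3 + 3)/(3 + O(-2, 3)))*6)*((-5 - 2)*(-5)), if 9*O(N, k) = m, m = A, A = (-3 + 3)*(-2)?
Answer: 0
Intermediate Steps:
A = 0 (A = 0*(-2) = 0)
m = 0
O(N, k) = 0 (O(N, k) = (⅑)*0 = 0)
(((-3 + 3)/(3 + O(-2, 3)))*6)*((-5 - 2)*(-5)) = (((-3 + 3)/(3 + 0))*6)*((-5 - 2)*(-5)) = ((0/3)*6)*(-7*(-5)) = ((0*(⅓))*6)*35 = (0*6)*35 = 0*35 = 0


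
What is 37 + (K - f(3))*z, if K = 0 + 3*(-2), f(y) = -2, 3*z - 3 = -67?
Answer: 367/3 ≈ 122.33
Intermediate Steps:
z = -64/3 (z = 1 + (⅓)*(-67) = 1 - 67/3 = -64/3 ≈ -21.333)
K = -6 (K = 0 - 6 = -6)
37 + (K - f(3))*z = 37 + (-6 - 1*(-2))*(-64/3) = 37 + (-6 + 2)*(-64/3) = 37 - 4*(-64/3) = 37 + 256/3 = 367/3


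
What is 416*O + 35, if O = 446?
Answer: 185571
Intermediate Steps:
416*O + 35 = 416*446 + 35 = 185536 + 35 = 185571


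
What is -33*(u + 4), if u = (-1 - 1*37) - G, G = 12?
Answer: 1518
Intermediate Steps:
u = -50 (u = (-1 - 1*37) - 1*12 = (-1 - 37) - 12 = -38 - 12 = -50)
-33*(u + 4) = -33*(-50 + 4) = -33*(-46) = 1518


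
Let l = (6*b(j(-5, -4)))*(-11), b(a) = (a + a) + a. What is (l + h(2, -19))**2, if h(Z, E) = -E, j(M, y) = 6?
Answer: 1366561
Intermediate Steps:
b(a) = 3*a (b(a) = 2*a + a = 3*a)
l = -1188 (l = (6*(3*6))*(-11) = (6*18)*(-11) = 108*(-11) = -1188)
(l + h(2, -19))**2 = (-1188 - 1*(-19))**2 = (-1188 + 19)**2 = (-1169)**2 = 1366561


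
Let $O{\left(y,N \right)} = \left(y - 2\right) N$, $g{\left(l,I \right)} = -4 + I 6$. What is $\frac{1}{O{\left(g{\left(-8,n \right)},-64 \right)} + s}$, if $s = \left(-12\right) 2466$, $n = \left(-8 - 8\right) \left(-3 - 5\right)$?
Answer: $- \frac{1}{78360} \approx -1.2762 \cdot 10^{-5}$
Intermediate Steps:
$n = 128$ ($n = \left(-16\right) \left(-8\right) = 128$)
$g{\left(l,I \right)} = -4 + 6 I$
$s = -29592$
$O{\left(y,N \right)} = N \left(-2 + y\right)$ ($O{\left(y,N \right)} = \left(-2 + y\right) N = N \left(-2 + y\right)$)
$\frac{1}{O{\left(g{\left(-8,n \right)},-64 \right)} + s} = \frac{1}{- 64 \left(-2 + \left(-4 + 6 \cdot 128\right)\right) - 29592} = \frac{1}{- 64 \left(-2 + \left(-4 + 768\right)\right) - 29592} = \frac{1}{- 64 \left(-2 + 764\right) - 29592} = \frac{1}{\left(-64\right) 762 - 29592} = \frac{1}{-48768 - 29592} = \frac{1}{-78360} = - \frac{1}{78360}$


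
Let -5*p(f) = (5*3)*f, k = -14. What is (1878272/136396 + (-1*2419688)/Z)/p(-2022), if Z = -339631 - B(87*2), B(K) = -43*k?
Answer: 6375565012/1851982535169 ≈ 0.0034426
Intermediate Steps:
B(K) = 602 (B(K) = -43*(-14) = 602)
Z = -340233 (Z = -339631 - 1*602 = -339631 - 602 = -340233)
p(f) = -3*f (p(f) = -5*3*f/5 = -3*f)
(1878272/136396 + (-1*2419688)/Z)/p(-2022) = (1878272/136396 - 1*2419688/(-340233))/((-3*(-2022))) = (1878272*(1/136396) - 2419688*(-1/340233))/6066 = (469568/34099 + 127352/17907)*(1/6066) = (12751130024/610610793)*(1/6066) = 6375565012/1851982535169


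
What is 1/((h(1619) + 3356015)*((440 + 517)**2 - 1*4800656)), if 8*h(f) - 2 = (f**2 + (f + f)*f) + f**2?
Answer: -4/72515295343081 ≈ -5.5161e-14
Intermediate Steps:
h(f) = 1/4 + f**2/2 (h(f) = 1/4 + ((f**2 + (f + f)*f) + f**2)/8 = 1/4 + ((f**2 + (2*f)*f) + f**2)/8 = 1/4 + ((f**2 + 2*f**2) + f**2)/8 = 1/4 + (3*f**2 + f**2)/8 = 1/4 + (4*f**2)/8 = 1/4 + f**2/2)
1/((h(1619) + 3356015)*((440 + 517)**2 - 1*4800656)) = 1/(((1/4 + (1/2)*1619**2) + 3356015)*((440 + 517)**2 - 1*4800656)) = 1/(((1/4 + (1/2)*2621161) + 3356015)*(957**2 - 4800656)) = 1/(((1/4 + 2621161/2) + 3356015)*(915849 - 4800656)) = 1/((5242323/4 + 3356015)*(-3884807)) = -1/3884807/(18666383/4) = (4/18666383)*(-1/3884807) = -4/72515295343081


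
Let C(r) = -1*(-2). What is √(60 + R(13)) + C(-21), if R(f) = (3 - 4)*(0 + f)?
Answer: 2 + √47 ≈ 8.8557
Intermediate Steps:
C(r) = 2
R(f) = -f
√(60 + R(13)) + C(-21) = √(60 - 1*13) + 2 = √(60 - 13) + 2 = √47 + 2 = 2 + √47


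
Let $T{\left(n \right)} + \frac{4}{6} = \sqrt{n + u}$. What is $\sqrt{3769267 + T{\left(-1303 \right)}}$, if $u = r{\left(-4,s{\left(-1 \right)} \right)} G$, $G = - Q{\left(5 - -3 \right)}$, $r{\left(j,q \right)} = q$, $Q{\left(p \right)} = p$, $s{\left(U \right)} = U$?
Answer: $\frac{\sqrt{33923397 + 9 i \sqrt{1295}}}{3} \approx 1941.5 + 0.0092678 i$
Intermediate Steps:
$G = -8$ ($G = - (5 - -3) = - (5 + 3) = \left(-1\right) 8 = -8$)
$u = 8$ ($u = \left(-1\right) \left(-8\right) = 8$)
$T{\left(n \right)} = - \frac{2}{3} + \sqrt{8 + n}$ ($T{\left(n \right)} = - \frac{2}{3} + \sqrt{n + 8} = - \frac{2}{3} + \sqrt{8 + n}$)
$\sqrt{3769267 + T{\left(-1303 \right)}} = \sqrt{3769267 - \left(\frac{2}{3} - \sqrt{8 - 1303}\right)} = \sqrt{3769267 - \left(\frac{2}{3} - \sqrt{-1295}\right)} = \sqrt{3769267 - \left(\frac{2}{3} - i \sqrt{1295}\right)} = \sqrt{\frac{11307799}{3} + i \sqrt{1295}}$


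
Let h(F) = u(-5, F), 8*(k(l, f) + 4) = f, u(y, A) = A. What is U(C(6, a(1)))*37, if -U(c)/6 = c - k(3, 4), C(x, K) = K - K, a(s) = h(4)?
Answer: -777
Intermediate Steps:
k(l, f) = -4 + f/8
h(F) = F
a(s) = 4
C(x, K) = 0
U(c) = -21 - 6*c (U(c) = -6*(c - (-4 + (⅛)*4)) = -6*(c - (-4 + ½)) = -6*(c - 1*(-7/2)) = -6*(c + 7/2) = -6*(7/2 + c) = -21 - 6*c)
U(C(6, a(1)))*37 = (-21 - 6*0)*37 = (-21 + 0)*37 = -21*37 = -777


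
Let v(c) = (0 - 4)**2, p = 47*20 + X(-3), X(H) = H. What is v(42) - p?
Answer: -921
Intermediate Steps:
p = 937 (p = 47*20 - 3 = 940 - 3 = 937)
v(c) = 16 (v(c) = (-4)**2 = 16)
v(42) - p = 16 - 1*937 = 16 - 937 = -921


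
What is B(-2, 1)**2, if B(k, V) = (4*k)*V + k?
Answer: 100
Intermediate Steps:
B(k, V) = k + 4*V*k (B(k, V) = 4*V*k + k = k + 4*V*k)
B(-2, 1)**2 = (-2*(1 + 4*1))**2 = (-2*(1 + 4))**2 = (-2*5)**2 = (-10)**2 = 100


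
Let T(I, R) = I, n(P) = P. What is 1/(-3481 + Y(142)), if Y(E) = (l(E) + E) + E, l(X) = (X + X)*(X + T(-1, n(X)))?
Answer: 1/36847 ≈ 2.7139e-5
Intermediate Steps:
l(X) = 2*X*(-1 + X) (l(X) = (X + X)*(X - 1) = (2*X)*(-1 + X) = 2*X*(-1 + X))
Y(E) = 2*E + 2*E*(-1 + E) (Y(E) = (2*E*(-1 + E) + E) + E = (E + 2*E*(-1 + E)) + E = 2*E + 2*E*(-1 + E))
1/(-3481 + Y(142)) = 1/(-3481 + 2*142²) = 1/(-3481 + 2*20164) = 1/(-3481 + 40328) = 1/36847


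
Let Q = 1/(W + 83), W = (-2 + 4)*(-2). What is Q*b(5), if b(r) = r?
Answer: 5/79 ≈ 0.063291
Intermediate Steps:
W = -4 (W = 2*(-2) = -4)
Q = 1/79 (Q = 1/(-4 + 83) = 1/79 ≈ 0.012658)
Q*b(5) = (1/79)*5 = 5/79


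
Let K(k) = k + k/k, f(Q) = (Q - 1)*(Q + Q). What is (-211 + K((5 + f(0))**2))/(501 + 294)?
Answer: -37/159 ≈ -0.23270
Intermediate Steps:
f(Q) = 2*Q*(-1 + Q) (f(Q) = (-1 + Q)*(2*Q) = 2*Q*(-1 + Q))
K(k) = 1 + k (K(k) = k + 1 = 1 + k)
(-211 + K((5 + f(0))**2))/(501 + 294) = (-211 + (1 + (5 + 2*0*(-1 + 0))**2))/(501 + 294) = (-211 + (1 + (5 + 2*0*(-1))**2))/795 = (-211 + (1 + (5 + 0)**2))*(1/795) = (-211 + (1 + 5**2))*(1/795) = (-211 + (1 + 25))*(1/795) = (-211 + 26)*(1/795) = -185*1/795 = -37/159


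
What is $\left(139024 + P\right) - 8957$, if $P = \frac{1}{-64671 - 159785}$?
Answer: $\frac{29194318551}{224456} \approx 1.3007 \cdot 10^{5}$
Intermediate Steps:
$P = - \frac{1}{224456}$ ($P = \frac{1}{-64671 - 159785} = \frac{1}{-224456} = - \frac{1}{224456} \approx -4.4552 \cdot 10^{-6}$)
$\left(139024 + P\right) - 8957 = \left(139024 - \frac{1}{224456}\right) - 8957 = \frac{31204770943}{224456} - 8957 = \frac{29194318551}{224456}$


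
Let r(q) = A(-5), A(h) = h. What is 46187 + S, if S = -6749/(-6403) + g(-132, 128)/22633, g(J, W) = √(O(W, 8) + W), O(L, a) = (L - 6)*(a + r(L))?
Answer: 295742110/6403 + √494/22633 ≈ 46188.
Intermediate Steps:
r(q) = -5
O(L, a) = (-6 + L)*(-5 + a) (O(L, a) = (L - 6)*(a - 5) = (-6 + L)*(-5 + a))
g(J, W) = √(-18 + 4*W) (g(J, W) = √((30 - 6*8 - 5*W + W*8) + W) = √((30 - 48 - 5*W + 8*W) + W) = √((-18 + 3*W) + W) = √(-18 + 4*W))
S = 6749/6403 + √494/22633 (S = -6749/(-6403) + √(-18 + 4*128)/22633 = -6749*(-1/6403) + √(-18 + 512)*(1/22633) = 6749/6403 + √494*(1/22633) = 6749/6403 + √494/22633 ≈ 1.0550)
46187 + S = 46187 + (6749/6403 + √494/22633) = 295742110/6403 + √494/22633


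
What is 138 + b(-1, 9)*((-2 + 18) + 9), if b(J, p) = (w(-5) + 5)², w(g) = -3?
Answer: 238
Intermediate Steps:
b(J, p) = 4 (b(J, p) = (-3 + 5)² = 2² = 4)
138 + b(-1, 9)*((-2 + 18) + 9) = 138 + 4*((-2 + 18) + 9) = 138 + 4*(16 + 9) = 138 + 4*25 = 138 + 100 = 238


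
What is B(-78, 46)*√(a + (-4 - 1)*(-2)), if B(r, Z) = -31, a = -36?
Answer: -31*I*√26 ≈ -158.07*I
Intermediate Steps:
B(-78, 46)*√(a + (-4 - 1)*(-2)) = -31*√(-36 + (-4 - 1)*(-2)) = -31*√(-36 - 5*(-2)) = -31*√(-36 + 10) = -31*I*√26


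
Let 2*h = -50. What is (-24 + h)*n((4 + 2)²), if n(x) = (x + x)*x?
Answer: -127008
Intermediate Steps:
n(x) = 2*x² (n(x) = (2*x)*x = 2*x²)
h = -25 (h = (½)*(-50) = -25)
(-24 + h)*n((4 + 2)²) = (-24 - 25)*(2*((4 + 2)²)²) = -98*(6²)² = -98*36² = -98*1296 = -49*2592 = -127008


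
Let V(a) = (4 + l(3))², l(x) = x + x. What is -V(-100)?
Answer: -100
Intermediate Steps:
l(x) = 2*x
V(a) = 100 (V(a) = (4 + 2*3)² = (4 + 6)² = 10² = 100)
-V(-100) = -1*100 = -100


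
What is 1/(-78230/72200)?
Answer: -7220/7823 ≈ -0.92292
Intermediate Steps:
1/(-78230/72200) = 1/(-78230*1/72200) = 1/(-7823/7220) = -7220/7823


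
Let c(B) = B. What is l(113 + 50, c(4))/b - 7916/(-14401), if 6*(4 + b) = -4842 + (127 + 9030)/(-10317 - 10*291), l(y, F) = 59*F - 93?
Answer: 346133106758/927017413339 ≈ 0.37338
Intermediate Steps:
l(y, F) = -93 + 59*F
b = -64371739/79362 (b = -4 + (-4842 + (127 + 9030)/(-10317 - 10*291))/6 = -4 + (-4842 + 9157/(-10317 - 2910))/6 = -4 + (-4842 + 9157/(-13227))/6 = -4 + (-4842 + 9157*(-1/13227))/6 = -4 + (-4842 - 9157/13227)/6 = -4 + (⅙)*(-64054291/13227) = -4 - 64054291/79362 = -64371739/79362 ≈ -811.12)
l(113 + 50, c(4))/b - 7916/(-14401) = (-93 + 59*4)/(-64371739/79362) - 7916/(-14401) = (-93 + 236)*(-79362/64371739) - 7916*(-1/14401) = 143*(-79362/64371739) + 7916/14401 = -11348766/64371739 + 7916/14401 = 346133106758/927017413339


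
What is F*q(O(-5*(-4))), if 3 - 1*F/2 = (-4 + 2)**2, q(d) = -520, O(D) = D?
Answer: 1040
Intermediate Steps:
F = -2 (F = 6 - 2*(-4 + 2)**2 = 6 - 2*(-2)**2 = 6 - 2*4 = 6 - 8 = -2)
F*q(O(-5*(-4))) = -2*(-520) = 1040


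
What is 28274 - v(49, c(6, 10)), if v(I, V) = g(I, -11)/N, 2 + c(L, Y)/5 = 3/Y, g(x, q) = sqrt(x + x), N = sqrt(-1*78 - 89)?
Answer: 28274 + 7*I*sqrt(334)/167 ≈ 28274.0 + 0.76605*I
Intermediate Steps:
N = I*sqrt(167) (N = sqrt(-78 - 89) = sqrt(-167) = I*sqrt(167) ≈ 12.923*I)
g(x, q) = sqrt(2)*sqrt(x) (g(x, q) = sqrt(2*x) = sqrt(2)*sqrt(x))
c(L, Y) = -10 + 15/Y (c(L, Y) = -10 + 5*(3/Y) = -10 + 15/Y)
v(I, V) = -I*sqrt(334)*sqrt(I)/167 (v(I, V) = (sqrt(2)*sqrt(I))/((I*sqrt(167))) = (sqrt(2)*sqrt(I))*(-I*sqrt(167)/167) = -I*sqrt(334)*sqrt(I)/167)
28274 - v(49, c(6, 10)) = 28274 - (-1)*I*sqrt(334)*sqrt(49)/167 = 28274 - (-1)*I*sqrt(334)*7/167 = 28274 - (-7)*I*sqrt(334)/167 = 28274 + 7*I*sqrt(334)/167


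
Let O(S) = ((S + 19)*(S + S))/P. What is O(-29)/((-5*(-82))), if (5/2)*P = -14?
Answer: -145/574 ≈ -0.25261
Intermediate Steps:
P = -28/5 (P = (⅖)*(-14) = -28/5 ≈ -5.6000)
O(S) = -5*S*(19 + S)/14 (O(S) = ((S + 19)*(S + S))/(-28/5) = ((19 + S)*(2*S))*(-5/28) = (2*S*(19 + S))*(-5/28) = -5*S*(19 + S)/14)
O(-29)/((-5*(-82))) = (-5/14*(-29)*(19 - 29))/((-5*(-82))) = -5/14*(-29)*(-10)/410 = -725/7*1/410 = -145/574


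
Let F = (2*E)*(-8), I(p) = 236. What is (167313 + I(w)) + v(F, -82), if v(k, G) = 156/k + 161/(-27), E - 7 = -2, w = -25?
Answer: 90472187/540 ≈ 1.6754e+5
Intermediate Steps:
E = 5 (E = 7 - 2 = 5)
F = -80 (F = (2*5)*(-8) = 10*(-8) = -80)
v(k, G) = -161/27 + 156/k (v(k, G) = 156/k + 161*(-1/27) = 156/k - 161/27 = -161/27 + 156/k)
(167313 + I(w)) + v(F, -82) = (167313 + 236) + (-161/27 + 156/(-80)) = 167549 + (-161/27 + 156*(-1/80)) = 167549 + (-161/27 - 39/20) = 167549 - 4273/540 = 90472187/540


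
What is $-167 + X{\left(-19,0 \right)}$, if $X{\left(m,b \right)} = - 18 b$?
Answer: $-167$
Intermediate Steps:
$-167 + X{\left(-19,0 \right)} = -167 - 0 = -167 + 0 = -167$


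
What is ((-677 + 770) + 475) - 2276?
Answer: -1708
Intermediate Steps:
((-677 + 770) + 475) - 2276 = (93 + 475) - 2276 = 568 - 2276 = -1708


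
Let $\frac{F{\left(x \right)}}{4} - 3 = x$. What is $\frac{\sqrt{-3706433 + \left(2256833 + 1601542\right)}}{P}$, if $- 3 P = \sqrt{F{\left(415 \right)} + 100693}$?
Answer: $- \frac{3 \sqrt{15553542830}}{102365} \approx -3.655$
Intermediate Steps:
$F{\left(x \right)} = 12 + 4 x$
$P = - \frac{\sqrt{102365}}{3}$ ($P = - \frac{\sqrt{\left(12 + 4 \cdot 415\right) + 100693}}{3} = - \frac{\sqrt{\left(12 + 1660\right) + 100693}}{3} = - \frac{\sqrt{1672 + 100693}}{3} = - \frac{\sqrt{102365}}{3} \approx -106.65$)
$\frac{\sqrt{-3706433 + \left(2256833 + 1601542\right)}}{P} = \frac{\sqrt{-3706433 + \left(2256833 + 1601542\right)}}{\left(- \frac{1}{3}\right) \sqrt{102365}} = \sqrt{-3706433 + 3858375} \left(- \frac{3 \sqrt{102365}}{102365}\right) = \sqrt{151942} \left(- \frac{3 \sqrt{102365}}{102365}\right) = - \frac{3 \sqrt{15553542830}}{102365}$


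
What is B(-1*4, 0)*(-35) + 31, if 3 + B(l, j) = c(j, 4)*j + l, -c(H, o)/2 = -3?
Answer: 276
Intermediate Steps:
c(H, o) = 6 (c(H, o) = -2*(-3) = 6)
B(l, j) = -3 + l + 6*j (B(l, j) = -3 + (6*j + l) = -3 + (l + 6*j) = -3 + l + 6*j)
B(-1*4, 0)*(-35) + 31 = (-3 - 1*4 + 6*0)*(-35) + 31 = (-3 - 4 + 0)*(-35) + 31 = -7*(-35) + 31 = 245 + 31 = 276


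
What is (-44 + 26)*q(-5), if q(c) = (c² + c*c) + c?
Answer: -810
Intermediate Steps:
q(c) = c + 2*c² (q(c) = (c² + c²) + c = 2*c² + c = c + 2*c²)
(-44 + 26)*q(-5) = (-44 + 26)*(-5*(1 + 2*(-5))) = -(-90)*(1 - 10) = -(-90)*(-9) = -18*45 = -810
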